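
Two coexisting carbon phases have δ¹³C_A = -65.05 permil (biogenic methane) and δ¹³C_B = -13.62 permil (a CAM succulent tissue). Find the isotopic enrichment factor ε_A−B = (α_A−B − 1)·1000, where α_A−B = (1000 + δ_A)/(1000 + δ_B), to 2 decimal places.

-52.14 permil

α_A−B = (1000 + -65.05) / (1000 + -13.62) = 934.95 / 986.38 = 0.947860
ε_A−B = (0.947860 − 1) × 1000 = -52.140 permil
(The approximation ε ≈ δ_A − δ_B would give -51.43 permil.)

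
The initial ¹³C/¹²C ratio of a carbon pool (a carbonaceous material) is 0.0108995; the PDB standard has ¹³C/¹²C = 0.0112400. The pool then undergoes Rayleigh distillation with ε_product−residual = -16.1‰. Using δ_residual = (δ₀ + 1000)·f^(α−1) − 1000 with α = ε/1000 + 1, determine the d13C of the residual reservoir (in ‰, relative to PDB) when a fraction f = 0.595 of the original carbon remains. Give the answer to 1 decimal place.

-22.2‰

δ₀ = (0.0108995/0.0112400 − 1)×1000 = (0.969706 − 1)×1000 = -30.294‰
α − 1 = ε/1000 = -0.0161
f^(α−1) = 0.595^(-0.0161) = 1.008394
δ_res = (-30.294 + 1000) × 1.008394 − 1000 = 977.846 − 1000 = -22.15‰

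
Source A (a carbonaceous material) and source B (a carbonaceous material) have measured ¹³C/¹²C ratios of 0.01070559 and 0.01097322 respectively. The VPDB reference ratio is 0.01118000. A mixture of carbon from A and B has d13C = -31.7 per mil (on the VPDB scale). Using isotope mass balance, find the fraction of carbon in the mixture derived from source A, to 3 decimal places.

0.552

δ_A = (0.01070559/0.01118000 − 1)×1000 = (0.957566 − 1)×1000 = -42.434 per mil
δ_B = (0.01097322/0.01118000 − 1)×1000 = (0.981504 − 1)×1000 = -18.496 per mil
f_A = (δ_mix − δ_B)/(δ_A − δ_B) = (-31.7 − (-18.496))/(-42.434 − (-18.496))
f_A = -13.204 / -23.938 = 0.5516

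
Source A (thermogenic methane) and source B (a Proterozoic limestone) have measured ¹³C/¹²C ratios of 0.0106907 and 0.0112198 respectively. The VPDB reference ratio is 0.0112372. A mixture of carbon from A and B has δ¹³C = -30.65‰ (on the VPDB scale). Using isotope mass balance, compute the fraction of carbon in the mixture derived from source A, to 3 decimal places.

δ_A = (0.0106907/0.0112372 − 1)×1000 = (0.951367 − 1)×1000 = -48.633‰
δ_B = (0.0112198/0.0112372 − 1)×1000 = (0.998452 − 1)×1000 = -1.548‰
f_A = (δ_mix − δ_B)/(δ_A − δ_B) = (-30.65 − (-1.548))/(-48.633 − (-1.548))
f_A = -29.102 / -47.085 = 0.6181

0.618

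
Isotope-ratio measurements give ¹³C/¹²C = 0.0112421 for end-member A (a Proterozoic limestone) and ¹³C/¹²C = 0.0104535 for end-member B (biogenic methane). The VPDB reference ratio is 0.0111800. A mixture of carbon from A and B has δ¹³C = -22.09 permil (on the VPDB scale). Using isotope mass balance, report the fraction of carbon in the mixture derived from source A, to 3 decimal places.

0.608

δ_A = (0.0112421/0.0111800 − 1)×1000 = (1.005555 − 1)×1000 = 5.555 permil
δ_B = (0.0104535/0.0111800 − 1)×1000 = (0.935018 − 1)×1000 = -64.982 permil
f_A = (δ_mix − δ_B)/(δ_A − δ_B) = (-22.09 − (-64.982))/(5.555 − (-64.982))
f_A = 42.892 / 70.537 = 0.6081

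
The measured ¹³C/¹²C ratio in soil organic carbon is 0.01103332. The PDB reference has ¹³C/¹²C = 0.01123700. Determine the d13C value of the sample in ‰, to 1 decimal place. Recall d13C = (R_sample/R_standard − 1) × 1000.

d13C = (R_sample / R_standard − 1) × 1000
R_sample / R_standard = 0.01103332 / 0.01123700 = 0.981874
d13C = (0.981874 − 1) × 1000 = -18.13‰

-18.1‰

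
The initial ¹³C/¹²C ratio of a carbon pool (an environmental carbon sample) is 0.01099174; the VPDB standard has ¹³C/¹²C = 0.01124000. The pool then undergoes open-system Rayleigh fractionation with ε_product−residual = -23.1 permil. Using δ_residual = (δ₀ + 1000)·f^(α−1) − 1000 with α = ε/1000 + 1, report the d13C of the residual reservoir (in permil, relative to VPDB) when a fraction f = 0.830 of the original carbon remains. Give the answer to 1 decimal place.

-17.9 permil

δ₀ = (0.01099174/0.01124000 − 1)×1000 = (0.977913 − 1)×1000 = -22.087 permil
α − 1 = ε/1000 = -0.0231
f^(α−1) = 0.830^(-0.0231) = 1.004313
δ_res = (-22.087 + 1000) × 1.004313 − 1000 = 982.131 − 1000 = -17.87 permil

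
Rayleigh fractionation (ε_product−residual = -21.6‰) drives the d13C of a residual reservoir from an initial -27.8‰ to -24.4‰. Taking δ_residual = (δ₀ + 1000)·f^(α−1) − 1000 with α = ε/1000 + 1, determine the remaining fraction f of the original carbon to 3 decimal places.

0.851

α − 1 = ε/1000 = -0.0216
(δ_res + 1000)/(δ₀ + 1000) = (-24.4 + 1000)/(-27.8 + 1000) = 975.6/972.2 = 1.003497
f = 1.003497^(1/-0.0216) = exp(ln(1.003497)/-0.0216) = exp(0.00349/-0.0216)
f = exp(-0.1616) = 0.8508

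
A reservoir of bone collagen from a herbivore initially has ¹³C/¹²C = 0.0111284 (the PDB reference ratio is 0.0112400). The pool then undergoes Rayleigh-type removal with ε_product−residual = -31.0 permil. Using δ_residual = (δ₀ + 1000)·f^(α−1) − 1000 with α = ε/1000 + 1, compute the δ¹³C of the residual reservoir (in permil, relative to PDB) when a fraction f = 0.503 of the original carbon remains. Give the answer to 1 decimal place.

δ₀ = (0.0111284/0.0112400 − 1)×1000 = (0.990071 − 1)×1000 = -9.929 permil
α − 1 = ε/1000 = -0.0310
f^(α−1) = 0.503^(-0.0310) = 1.021531
δ_res = (-9.929 + 1000) × 1.021531 − 1000 = 1011.388 − 1000 = 11.39 permil

11.4 permil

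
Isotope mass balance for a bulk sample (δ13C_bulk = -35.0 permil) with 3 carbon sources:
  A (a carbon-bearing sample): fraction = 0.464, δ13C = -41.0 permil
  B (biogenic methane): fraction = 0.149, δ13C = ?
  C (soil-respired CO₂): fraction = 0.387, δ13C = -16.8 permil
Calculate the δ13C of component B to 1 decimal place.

Isotope mass balance: δ_bulk = Σ fᵢ·δᵢ.
-35.0 = 0.464×(-41.0) + 0.149×δ_B + 0.387×(-16.8)
0.149·δ_B = -35.0 − (-25.526) = -9.474
δ_B = -9.474 / 0.149 = -63.59 permil

-63.6 permil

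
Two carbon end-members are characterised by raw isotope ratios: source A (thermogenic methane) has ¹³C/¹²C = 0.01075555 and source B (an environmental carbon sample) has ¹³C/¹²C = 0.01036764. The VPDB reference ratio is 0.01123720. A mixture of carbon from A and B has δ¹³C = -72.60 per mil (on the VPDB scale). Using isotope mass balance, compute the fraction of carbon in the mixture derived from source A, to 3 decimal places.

δ_A = (0.01075555/0.01123720 − 1)×1000 = (0.957138 − 1)×1000 = -42.862 per mil
δ_B = (0.01036764/0.01123720 − 1)×1000 = (0.922618 − 1)×1000 = -77.382 per mil
f_A = (δ_mix − δ_B)/(δ_A − δ_B) = (-72.60 − (-77.382))/(-42.862 − (-77.382))
f_A = 4.782 / 34.520 = 0.1385

0.139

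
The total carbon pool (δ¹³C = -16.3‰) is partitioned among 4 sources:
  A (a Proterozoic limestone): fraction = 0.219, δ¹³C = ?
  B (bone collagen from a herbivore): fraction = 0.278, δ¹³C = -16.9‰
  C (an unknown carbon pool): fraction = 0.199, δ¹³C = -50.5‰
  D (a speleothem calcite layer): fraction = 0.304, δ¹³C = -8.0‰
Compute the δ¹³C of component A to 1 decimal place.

Isotope mass balance: δ_bulk = Σ fᵢ·δᵢ.
-16.3 = 0.219×δ_A + 0.278×(-16.9) + 0.199×(-50.5) + 0.304×(-8.0)
0.219·δ_A = -16.3 − (-17.180) = 0.880
δ_A = 0.880 / 0.219 = 4.02‰

4.0‰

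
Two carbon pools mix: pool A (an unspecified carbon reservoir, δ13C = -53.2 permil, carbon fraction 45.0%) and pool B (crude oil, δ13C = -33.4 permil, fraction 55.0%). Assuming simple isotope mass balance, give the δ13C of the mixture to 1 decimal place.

-42.3 permil

δ_mix = f_A·δ_A + f_B·δ_B
δ_mix = 0.450 × (-53.2) + 0.550 × (-33.4)
δ_mix = -23.94 + -18.37 = -42.31 permil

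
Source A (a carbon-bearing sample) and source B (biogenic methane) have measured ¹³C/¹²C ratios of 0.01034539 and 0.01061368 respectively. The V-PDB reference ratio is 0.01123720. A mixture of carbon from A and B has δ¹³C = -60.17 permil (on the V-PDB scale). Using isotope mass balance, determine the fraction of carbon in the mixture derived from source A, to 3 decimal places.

0.196

δ_A = (0.01034539/0.01123720 − 1)×1000 = (0.920638 − 1)×1000 = -79.362 permil
δ_B = (0.01061368/0.01123720 − 1)×1000 = (0.944513 − 1)×1000 = -55.487 permil
f_A = (δ_mix − δ_B)/(δ_A − δ_B) = (-60.17 − (-55.487))/(-79.362 − (-55.487))
f_A = -4.683 / -23.875 = 0.1961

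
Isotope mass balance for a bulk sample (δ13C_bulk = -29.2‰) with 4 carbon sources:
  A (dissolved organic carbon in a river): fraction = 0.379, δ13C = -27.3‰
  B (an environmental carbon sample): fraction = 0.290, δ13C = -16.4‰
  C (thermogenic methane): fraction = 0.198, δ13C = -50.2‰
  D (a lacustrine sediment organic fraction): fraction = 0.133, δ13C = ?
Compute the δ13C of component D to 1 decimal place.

-31.3‰

Isotope mass balance: δ_bulk = Σ fᵢ·δᵢ.
-29.2 = 0.379×(-27.3) + 0.290×(-16.4) + 0.198×(-50.2) + 0.133×δ_D
0.133·δ_D = -29.2 − (-25.042) = -4.158
δ_D = -4.158 / 0.133 = -31.26‰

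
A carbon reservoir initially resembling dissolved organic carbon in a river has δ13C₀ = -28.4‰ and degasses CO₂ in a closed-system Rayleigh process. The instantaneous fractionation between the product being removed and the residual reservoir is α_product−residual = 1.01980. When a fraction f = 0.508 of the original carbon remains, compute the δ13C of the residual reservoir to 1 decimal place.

-41.3‰

Rayleigh residual: δ_res = (δ₀ + 1000)·f^(α−1) − 1000
α − 1 = 0.01980
f^(α−1) = 0.508^(0.01980) = 0.986679
δ_res = (-28.4 + 1000) × 0.986679 − 1000 = 958.658 − 1000 = -41.34‰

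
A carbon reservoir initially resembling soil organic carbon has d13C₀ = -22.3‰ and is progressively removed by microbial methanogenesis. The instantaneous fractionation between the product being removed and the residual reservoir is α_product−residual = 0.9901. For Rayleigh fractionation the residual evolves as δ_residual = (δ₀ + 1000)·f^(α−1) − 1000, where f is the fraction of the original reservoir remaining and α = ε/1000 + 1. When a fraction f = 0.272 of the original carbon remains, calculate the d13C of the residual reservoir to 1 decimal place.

-9.6‰

Rayleigh residual: δ_res = (δ₀ + 1000)·f^(α−1) − 1000
α − 1 = -0.00990
f^(α−1) = 0.272^(-0.00990) = 1.012973
δ_res = (-22.3 + 1000) × 1.012973 − 1000 = 990.383 − 1000 = -9.62‰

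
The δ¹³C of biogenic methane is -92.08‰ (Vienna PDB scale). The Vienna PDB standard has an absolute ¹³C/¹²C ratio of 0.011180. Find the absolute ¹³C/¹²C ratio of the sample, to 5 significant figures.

0.010151

R_sample = R_standard × (δ¹³C/1000 + 1)
R_sample = 0.011180 × (-92.08/1000 + 1) = 0.011180 × 0.907920
R_sample = 0.0101505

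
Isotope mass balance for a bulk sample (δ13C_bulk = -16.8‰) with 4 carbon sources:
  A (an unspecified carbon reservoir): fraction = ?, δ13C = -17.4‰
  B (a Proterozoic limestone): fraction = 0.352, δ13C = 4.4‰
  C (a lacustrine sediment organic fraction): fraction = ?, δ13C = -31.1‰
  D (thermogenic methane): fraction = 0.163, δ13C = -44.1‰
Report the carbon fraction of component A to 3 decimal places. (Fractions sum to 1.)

0.286

Let f_A and f_C be the unknown fractions; fractions sum to 1 so f_A + f_C = 0.485.
Mass balance: Σ fᵢ·δᵢ = δ_bulk ⇒ f_A·(-17.4) + f_C·(-31.1) = -16.8 − (-5.640) = -11.160
Substitute f_C = 0.485 − f_A:
f_A·(-17.4 − -31.1) = -11.160 − 0.485×(-31.1) = 3.923
f_A = 3.923 / 13.7 = 0.2864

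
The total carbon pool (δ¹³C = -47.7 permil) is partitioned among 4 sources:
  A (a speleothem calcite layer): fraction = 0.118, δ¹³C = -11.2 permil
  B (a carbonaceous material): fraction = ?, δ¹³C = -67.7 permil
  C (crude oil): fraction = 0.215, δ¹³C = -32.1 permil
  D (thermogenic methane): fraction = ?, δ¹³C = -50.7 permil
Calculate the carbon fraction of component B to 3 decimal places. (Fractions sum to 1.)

0.333

Let f_B and f_D be the unknown fractions; fractions sum to 1 so f_B + f_D = 0.667.
Mass balance: Σ fᵢ·δᵢ = δ_bulk ⇒ f_B·(-67.7) + f_D·(-50.7) = -47.7 − (-8.223) = -39.477
Substitute f_D = 0.667 − f_B:
f_B·(-67.7 − -50.7) = -39.477 − 0.667×(-50.7) = -5.660
f_B = -5.660 / -17.0 = 0.3329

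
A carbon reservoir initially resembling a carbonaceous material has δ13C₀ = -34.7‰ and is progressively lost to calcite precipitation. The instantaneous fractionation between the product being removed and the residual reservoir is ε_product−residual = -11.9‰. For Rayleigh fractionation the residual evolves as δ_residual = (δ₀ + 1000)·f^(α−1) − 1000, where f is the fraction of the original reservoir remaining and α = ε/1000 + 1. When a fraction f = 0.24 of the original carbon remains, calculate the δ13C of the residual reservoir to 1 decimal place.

Rayleigh residual: δ_res = (δ₀ + 1000)·f^(α−1) − 1000
α = ε/1000 + 1 = 0.98810, so α − 1 = -0.01190
f^(α−1) = 0.24^(-0.01190) = 1.017128
δ_res = (-34.7 + 1000) × 1.017128 − 1000 = 981.833 − 1000 = -18.17‰

-18.2‰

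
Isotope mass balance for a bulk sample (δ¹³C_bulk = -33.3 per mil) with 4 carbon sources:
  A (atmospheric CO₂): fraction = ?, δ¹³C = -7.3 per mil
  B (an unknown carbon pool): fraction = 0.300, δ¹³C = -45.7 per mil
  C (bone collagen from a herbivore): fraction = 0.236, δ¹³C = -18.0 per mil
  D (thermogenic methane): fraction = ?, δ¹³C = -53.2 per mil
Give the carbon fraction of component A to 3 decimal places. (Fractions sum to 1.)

Let f_A and f_D be the unknown fractions; fractions sum to 1 so f_A + f_D = 0.464.
Mass balance: Σ fᵢ·δᵢ = δ_bulk ⇒ f_A·(-7.3) + f_D·(-53.2) = -33.3 − (-17.958) = -15.342
Substitute f_D = 0.464 − f_A:
f_A·(-7.3 − -53.2) = -15.342 − 0.464×(-53.2) = 9.343
f_A = 9.343 / 45.9 = 0.2035

0.204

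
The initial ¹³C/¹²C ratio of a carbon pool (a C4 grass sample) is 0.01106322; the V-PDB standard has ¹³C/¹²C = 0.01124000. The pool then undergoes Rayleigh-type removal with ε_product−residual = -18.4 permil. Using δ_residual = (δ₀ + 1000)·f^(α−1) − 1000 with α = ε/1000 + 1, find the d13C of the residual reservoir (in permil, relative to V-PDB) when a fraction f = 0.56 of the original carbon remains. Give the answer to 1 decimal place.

-5.2 permil

δ₀ = (0.01106322/0.01124000 − 1)×1000 = (0.984272 − 1)×1000 = -15.728 permil
α − 1 = ε/1000 = -0.0184
f^(α−1) = 0.56^(-0.0184) = 1.010726
δ_res = (-15.728 + 1000) × 1.010726 − 1000 = 994.829 − 1000 = -5.17 permil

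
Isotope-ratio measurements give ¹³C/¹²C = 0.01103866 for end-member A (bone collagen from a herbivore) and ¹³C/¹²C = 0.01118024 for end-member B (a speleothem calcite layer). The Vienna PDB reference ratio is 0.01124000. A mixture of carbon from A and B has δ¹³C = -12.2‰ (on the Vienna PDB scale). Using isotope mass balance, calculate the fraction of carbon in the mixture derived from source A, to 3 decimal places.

δ_A = (0.01103866/0.01124000 − 1)×1000 = (0.982087 − 1)×1000 = -17.913‰
δ_B = (0.01118024/0.01124000 − 1)×1000 = (0.994683 − 1)×1000 = -5.317‰
f_A = (δ_mix − δ_B)/(δ_A − δ_B) = (-12.2 − (-5.317))/(-17.913 − (-5.317))
f_A = -6.883 / -12.596 = 0.5465

0.546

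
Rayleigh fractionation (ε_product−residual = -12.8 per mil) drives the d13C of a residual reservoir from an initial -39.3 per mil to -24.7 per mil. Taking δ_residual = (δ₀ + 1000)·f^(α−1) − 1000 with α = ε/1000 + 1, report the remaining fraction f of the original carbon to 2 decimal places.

α − 1 = ε/1000 = -0.0128
(δ_res + 1000)/(δ₀ + 1000) = (-24.7 + 1000)/(-39.3 + 1000) = 975.3/960.7 = 1.015197
f = 1.015197^(1/-0.0128) = exp(ln(1.015197)/-0.0128) = exp(0.01508/-0.0128)
f = exp(-1.1784) = 0.3078

0.31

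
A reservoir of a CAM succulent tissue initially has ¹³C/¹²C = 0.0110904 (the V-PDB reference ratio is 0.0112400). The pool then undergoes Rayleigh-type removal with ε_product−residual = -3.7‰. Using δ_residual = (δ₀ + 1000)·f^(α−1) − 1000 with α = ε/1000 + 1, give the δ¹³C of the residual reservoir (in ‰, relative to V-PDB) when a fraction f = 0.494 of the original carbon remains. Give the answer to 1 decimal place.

δ₀ = (0.0110904/0.0112400 − 1)×1000 = (0.986690 − 1)×1000 = -13.310‰
α − 1 = ε/1000 = -0.0037
f^(α−1) = 0.494^(-0.0037) = 1.002613
δ_res = (-13.310 + 1000) × 1.002613 − 1000 = 989.268 − 1000 = -10.73‰

-10.7‰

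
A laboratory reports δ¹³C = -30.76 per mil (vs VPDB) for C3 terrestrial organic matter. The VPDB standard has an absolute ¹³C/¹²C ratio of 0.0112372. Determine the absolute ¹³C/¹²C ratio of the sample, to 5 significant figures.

0.010892

R_sample = R_standard × (δ¹³C/1000 + 1)
R_sample = 0.0112372 × (-30.76/1000 + 1) = 0.0112372 × 0.969240
R_sample = 0.0108915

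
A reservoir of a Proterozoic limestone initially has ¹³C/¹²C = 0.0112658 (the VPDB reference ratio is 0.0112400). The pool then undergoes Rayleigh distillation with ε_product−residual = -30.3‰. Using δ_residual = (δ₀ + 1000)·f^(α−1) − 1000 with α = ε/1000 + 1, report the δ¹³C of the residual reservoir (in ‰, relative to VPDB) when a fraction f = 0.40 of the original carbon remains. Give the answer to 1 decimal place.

δ₀ = (0.0112658/0.0112400 − 1)×1000 = (1.002295 − 1)×1000 = 2.295‰
α − 1 = ε/1000 = -0.0303
f^(α−1) = 0.40^(-0.0303) = 1.028153
δ_res = (2.295 + 1000) × 1.028153 − 1000 = 1030.513 − 1000 = 30.51‰

30.5‰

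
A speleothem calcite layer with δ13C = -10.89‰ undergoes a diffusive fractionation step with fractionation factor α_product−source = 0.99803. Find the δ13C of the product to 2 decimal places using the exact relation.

δ_product = (δ_source + 1000)·α − 1000
δ_product = (-10.89 + 1000) × 0.99803 − 1000
δ_product = 987.161 − 1000 = -12.839‰

-12.84‰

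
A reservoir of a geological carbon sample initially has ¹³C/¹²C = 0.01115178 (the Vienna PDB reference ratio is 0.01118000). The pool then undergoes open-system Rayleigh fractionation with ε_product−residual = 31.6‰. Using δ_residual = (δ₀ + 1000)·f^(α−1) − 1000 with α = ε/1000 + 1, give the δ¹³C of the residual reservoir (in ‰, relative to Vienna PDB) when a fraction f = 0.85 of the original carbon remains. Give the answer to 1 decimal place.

-7.6‰

δ₀ = (0.01115178/0.01118000 − 1)×1000 = (0.997476 − 1)×1000 = -2.524‰
α − 1 = ε/1000 = 0.0316
f^(α−1) = 0.85^(0.0316) = 0.994878
δ_res = (-2.524 + 1000) × 0.994878 − 1000 = 992.366 − 1000 = -7.63‰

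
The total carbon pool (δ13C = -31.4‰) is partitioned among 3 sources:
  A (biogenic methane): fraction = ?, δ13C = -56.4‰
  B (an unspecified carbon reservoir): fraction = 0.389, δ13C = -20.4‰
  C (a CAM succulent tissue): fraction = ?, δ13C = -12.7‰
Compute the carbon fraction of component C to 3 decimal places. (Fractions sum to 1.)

Let f_C and f_A be the unknown fractions; fractions sum to 1 so f_C + f_A = 0.611.
Mass balance: Σ fᵢ·δᵢ = δ_bulk ⇒ f_C·(-12.7) + f_A·(-56.4) = -31.4 − (-7.936) = -23.464
Substitute f_A = 0.611 − f_C:
f_C·(-12.7 − -56.4) = -23.464 − 0.611×(-56.4) = 10.996
f_C = 10.996 / 43.7 = 0.2516

0.252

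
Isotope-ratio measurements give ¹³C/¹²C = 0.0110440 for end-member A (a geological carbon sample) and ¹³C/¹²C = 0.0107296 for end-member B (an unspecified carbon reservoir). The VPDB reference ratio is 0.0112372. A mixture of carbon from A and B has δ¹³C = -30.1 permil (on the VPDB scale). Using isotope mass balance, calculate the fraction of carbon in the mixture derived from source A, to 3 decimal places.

δ_A = (0.0110440/0.0112372 − 1)×1000 = (0.982807 − 1)×1000 = -17.193 permil
δ_B = (0.0107296/0.0112372 − 1)×1000 = (0.954829 − 1)×1000 = -45.171 permil
f_A = (δ_mix − δ_B)/(δ_A − δ_B) = (-30.1 − (-45.171))/(-17.193 − (-45.171))
f_A = 15.071 / 27.978 = 0.5387

0.539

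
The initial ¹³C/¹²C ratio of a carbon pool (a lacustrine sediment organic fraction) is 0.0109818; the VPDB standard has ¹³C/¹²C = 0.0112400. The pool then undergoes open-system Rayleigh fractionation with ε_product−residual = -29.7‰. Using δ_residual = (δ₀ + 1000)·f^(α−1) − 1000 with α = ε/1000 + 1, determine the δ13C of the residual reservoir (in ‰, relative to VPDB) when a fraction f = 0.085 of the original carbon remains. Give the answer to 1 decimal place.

51.2‰

δ₀ = (0.0109818/0.0112400 − 1)×1000 = (0.977028 − 1)×1000 = -22.972‰
α − 1 = ε/1000 = -0.0297
f^(α−1) = 0.085^(-0.0297) = 1.075960
δ_res = (-22.972 + 1000) × 1.075960 − 1000 = 1051.244 − 1000 = 51.24‰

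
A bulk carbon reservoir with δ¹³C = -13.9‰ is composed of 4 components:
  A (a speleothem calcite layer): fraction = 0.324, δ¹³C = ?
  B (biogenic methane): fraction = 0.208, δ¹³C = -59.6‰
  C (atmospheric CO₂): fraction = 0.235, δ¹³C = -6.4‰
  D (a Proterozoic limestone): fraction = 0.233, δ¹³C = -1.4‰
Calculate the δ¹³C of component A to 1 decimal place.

1.0‰

Isotope mass balance: δ_bulk = Σ fᵢ·δᵢ.
-13.9 = 0.324×δ_A + 0.208×(-59.6) + 0.235×(-6.4) + 0.233×(-1.4)
0.324·δ_A = -13.9 − (-14.227) = 0.327
δ_A = 0.327 / 0.324 = 1.01‰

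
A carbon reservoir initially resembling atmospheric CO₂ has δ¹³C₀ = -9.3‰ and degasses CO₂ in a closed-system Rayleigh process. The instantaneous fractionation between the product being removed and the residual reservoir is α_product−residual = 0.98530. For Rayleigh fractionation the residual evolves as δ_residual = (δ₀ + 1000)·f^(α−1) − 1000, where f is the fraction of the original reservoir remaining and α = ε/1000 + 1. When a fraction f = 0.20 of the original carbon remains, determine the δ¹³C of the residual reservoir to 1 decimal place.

Rayleigh residual: δ_res = (δ₀ + 1000)·f^(α−1) − 1000
α − 1 = -0.01470
f^(α−1) = 0.20^(-0.01470) = 1.023941
δ_res = (-9.3 + 1000) × 1.023941 − 1000 = 1014.418 − 1000 = 14.42‰

14.4‰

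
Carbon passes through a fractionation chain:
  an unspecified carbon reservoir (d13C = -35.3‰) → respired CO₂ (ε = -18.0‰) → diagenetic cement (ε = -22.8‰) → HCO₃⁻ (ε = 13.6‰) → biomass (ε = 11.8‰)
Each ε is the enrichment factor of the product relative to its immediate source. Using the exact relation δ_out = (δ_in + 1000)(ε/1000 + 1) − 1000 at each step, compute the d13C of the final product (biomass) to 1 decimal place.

step 1: δ = (-35.30 + 1000)·(-18.0/1000 + 1) − 1000 = -52.66‰
step 2: δ = (-52.66 + 1000)·(-22.8/1000 + 1) − 1000 = -74.26‰
step 3: δ = (-74.26 + 1000)·(13.6/1000 + 1) − 1000 = -61.67‰
step 4: δ = (-61.67 + 1000)·(11.8/1000 + 1) − 1000 = -50.60‰

-50.6‰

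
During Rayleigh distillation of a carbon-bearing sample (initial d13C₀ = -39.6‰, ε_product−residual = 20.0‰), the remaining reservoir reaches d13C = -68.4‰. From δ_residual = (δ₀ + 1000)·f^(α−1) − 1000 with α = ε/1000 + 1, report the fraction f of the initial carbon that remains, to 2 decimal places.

α − 1 = ε/1000 = 0.0200
(δ_res + 1000)/(δ₀ + 1000) = (-68.4 + 1000)/(-39.6 + 1000) = 931.6/960.4 = 0.970012
f = 0.970012^(1/0.0200) = exp(ln(0.970012)/0.0200) = exp(-0.03045/0.0200)
f = exp(-1.5223) = 0.2182

0.22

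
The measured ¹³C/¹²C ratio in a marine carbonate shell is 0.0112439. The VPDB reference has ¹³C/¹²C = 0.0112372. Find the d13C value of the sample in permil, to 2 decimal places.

d13C = (R_sample / R_standard − 1) × 1000
R_sample / R_standard = 0.0112439 / 0.0112372 = 1.000596
d13C = (1.000596 − 1) × 1000 = 0.596 permil

0.60 permil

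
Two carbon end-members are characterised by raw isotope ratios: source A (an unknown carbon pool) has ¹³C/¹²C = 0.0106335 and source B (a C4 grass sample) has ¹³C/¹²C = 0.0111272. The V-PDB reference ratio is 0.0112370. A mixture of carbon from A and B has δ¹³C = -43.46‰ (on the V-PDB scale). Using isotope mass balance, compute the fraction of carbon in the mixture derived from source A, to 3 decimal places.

0.767

δ_A = (0.0106335/0.0112370 − 1)×1000 = (0.946293 − 1)×1000 = -53.707‰
δ_B = (0.0111272/0.0112370 − 1)×1000 = (0.990229 − 1)×1000 = -9.771‰
f_A = (δ_mix − δ_B)/(δ_A − δ_B) = (-43.46 − (-9.771))/(-53.707 − (-9.771))
f_A = -33.689 / -43.935 = 0.7668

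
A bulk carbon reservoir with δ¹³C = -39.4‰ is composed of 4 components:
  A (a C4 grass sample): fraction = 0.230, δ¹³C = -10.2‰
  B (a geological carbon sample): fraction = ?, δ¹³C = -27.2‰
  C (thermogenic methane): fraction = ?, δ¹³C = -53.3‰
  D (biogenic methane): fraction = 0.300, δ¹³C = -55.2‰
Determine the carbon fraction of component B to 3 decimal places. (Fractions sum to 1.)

Let f_B and f_C be the unknown fractions; fractions sum to 1 so f_B + f_C = 0.470.
Mass balance: Σ fᵢ·δᵢ = δ_bulk ⇒ f_B·(-27.2) + f_C·(-53.3) = -39.4 − (-18.906) = -20.494
Substitute f_C = 0.470 − f_B:
f_B·(-27.2 − -53.3) = -20.494 − 0.470×(-53.3) = 4.557
f_B = 4.557 / 26.1 = 0.1746

0.175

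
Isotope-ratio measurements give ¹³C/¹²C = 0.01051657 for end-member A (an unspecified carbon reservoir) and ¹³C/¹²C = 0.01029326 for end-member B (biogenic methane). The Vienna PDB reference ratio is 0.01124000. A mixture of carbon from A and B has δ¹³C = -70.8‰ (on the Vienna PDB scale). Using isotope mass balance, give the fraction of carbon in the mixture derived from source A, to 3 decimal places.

0.676

δ_A = (0.01051657/0.01124000 − 1)×1000 = (0.935638 − 1)×1000 = -64.362‰
δ_B = (0.01029326/0.01124000 − 1)×1000 = (0.915770 − 1)×1000 = -84.230‰
f_A = (δ_mix − δ_B)/(δ_A − δ_B) = (-70.8 − (-84.230))/(-64.362 − (-84.230))
f_A = 13.430 / 19.867 = 0.6760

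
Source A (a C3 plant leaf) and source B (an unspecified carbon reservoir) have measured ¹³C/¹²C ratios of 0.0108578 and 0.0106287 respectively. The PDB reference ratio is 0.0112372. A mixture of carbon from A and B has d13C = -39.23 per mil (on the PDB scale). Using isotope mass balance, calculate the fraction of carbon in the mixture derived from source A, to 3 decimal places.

δ_A = (0.0108578/0.0112372 − 1)×1000 = (0.966237 − 1)×1000 = -33.763 per mil
δ_B = (0.0106287/0.0112372 − 1)×1000 = (0.945849 − 1)×1000 = -54.151 per mil
f_A = (δ_mix − δ_B)/(δ_A − δ_B) = (-39.23 − (-54.151))/(-33.763 − (-54.151))
f_A = 14.921 / 20.388 = 0.7318

0.732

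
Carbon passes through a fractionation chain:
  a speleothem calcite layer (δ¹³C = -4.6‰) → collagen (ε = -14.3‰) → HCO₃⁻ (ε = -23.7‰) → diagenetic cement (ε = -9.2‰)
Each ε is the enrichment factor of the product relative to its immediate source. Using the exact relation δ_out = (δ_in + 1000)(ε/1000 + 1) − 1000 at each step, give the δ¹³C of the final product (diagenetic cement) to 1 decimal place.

-50.9‰

step 1: δ = (-4.60 + 1000)·(-14.3/1000 + 1) − 1000 = -18.83‰
step 2: δ = (-18.83 + 1000)·(-23.7/1000 + 1) − 1000 = -42.09‰
step 3: δ = (-42.09 + 1000)·(-9.2/1000 + 1) − 1000 = -50.90‰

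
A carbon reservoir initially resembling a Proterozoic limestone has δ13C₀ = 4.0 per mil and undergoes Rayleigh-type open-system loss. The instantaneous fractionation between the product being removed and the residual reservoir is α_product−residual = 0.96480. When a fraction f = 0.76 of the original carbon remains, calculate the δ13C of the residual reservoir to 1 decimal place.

Rayleigh residual: δ_res = (δ₀ + 1000)·f^(α−1) − 1000
α − 1 = -0.03520
f^(α−1) = 0.76^(-0.03520) = 1.009707
δ_res = (4.0 + 1000) × 1.009707 − 1000 = 1013.746 − 1000 = 13.75 per mil

13.7 per mil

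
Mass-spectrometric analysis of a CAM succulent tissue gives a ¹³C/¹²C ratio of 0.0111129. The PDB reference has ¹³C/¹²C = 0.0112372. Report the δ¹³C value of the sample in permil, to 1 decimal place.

δ¹³C = (R_sample / R_standard − 1) × 1000
R_sample / R_standard = 0.0111129 / 0.0112372 = 0.988939
δ¹³C = (0.988939 − 1) × 1000 = -11.06 permil

-11.1 permil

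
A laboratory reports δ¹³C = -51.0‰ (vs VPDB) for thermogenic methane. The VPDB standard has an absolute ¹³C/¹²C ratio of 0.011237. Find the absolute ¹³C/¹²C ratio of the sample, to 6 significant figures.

R_sample = R_standard × (δ¹³C/1000 + 1)
R_sample = 0.011237 × (-51.0/1000 + 1) = 0.011237 × 0.949000
R_sample = 0.0106639

0.0106639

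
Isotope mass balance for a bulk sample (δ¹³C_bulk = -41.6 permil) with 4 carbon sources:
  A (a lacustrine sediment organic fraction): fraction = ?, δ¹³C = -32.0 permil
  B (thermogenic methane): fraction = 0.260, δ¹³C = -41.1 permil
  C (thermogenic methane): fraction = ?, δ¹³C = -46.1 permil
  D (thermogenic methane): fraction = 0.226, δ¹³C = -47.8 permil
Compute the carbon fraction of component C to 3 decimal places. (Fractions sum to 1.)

Let f_C and f_A be the unknown fractions; fractions sum to 1 so f_C + f_A = 0.514.
Mass balance: Σ fᵢ·δᵢ = δ_bulk ⇒ f_C·(-46.1) + f_A·(-32.0) = -41.6 − (-21.489) = -20.111
Substitute f_A = 0.514 − f_C:
f_C·(-46.1 − -32.0) = -20.111 − 0.514×(-32.0) = -3.663
f_C = -3.663 / -14.1 = 0.2598

0.260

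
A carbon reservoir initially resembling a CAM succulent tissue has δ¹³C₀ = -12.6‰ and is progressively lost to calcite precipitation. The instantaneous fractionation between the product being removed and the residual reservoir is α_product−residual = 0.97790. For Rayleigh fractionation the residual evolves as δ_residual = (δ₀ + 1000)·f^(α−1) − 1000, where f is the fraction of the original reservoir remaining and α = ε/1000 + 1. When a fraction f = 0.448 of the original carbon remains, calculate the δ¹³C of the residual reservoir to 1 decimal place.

5.1‰

Rayleigh residual: δ_res = (δ₀ + 1000)·f^(α−1) − 1000
α − 1 = -0.02210
f^(α−1) = 0.448^(-0.02210) = 1.017904
δ_res = (-12.6 + 1000) × 1.017904 − 1000 = 1005.078 − 1000 = 5.08‰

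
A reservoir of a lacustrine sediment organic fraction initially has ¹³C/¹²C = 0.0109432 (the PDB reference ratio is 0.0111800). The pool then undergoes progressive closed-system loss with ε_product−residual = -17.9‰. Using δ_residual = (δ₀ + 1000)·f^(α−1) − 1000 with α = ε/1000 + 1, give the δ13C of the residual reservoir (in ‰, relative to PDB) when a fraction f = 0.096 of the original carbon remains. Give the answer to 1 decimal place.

δ₀ = (0.0109432/0.0111800 − 1)×1000 = (0.978819 − 1)×1000 = -21.181‰
α − 1 = ε/1000 = -0.0179
f^(α−1) = 0.096^(-0.0179) = 1.042839
δ_res = (-21.181 + 1000) × 1.042839 − 1000 = 1020.751 − 1000 = 20.75‰

20.8‰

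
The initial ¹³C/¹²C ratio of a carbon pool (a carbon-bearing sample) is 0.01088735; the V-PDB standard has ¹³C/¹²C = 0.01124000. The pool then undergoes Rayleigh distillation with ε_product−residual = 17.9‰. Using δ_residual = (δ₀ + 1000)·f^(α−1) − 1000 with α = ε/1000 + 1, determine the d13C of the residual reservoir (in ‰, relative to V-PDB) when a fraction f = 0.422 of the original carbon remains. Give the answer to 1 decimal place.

δ₀ = (0.01088735/0.01124000 − 1)×1000 = (0.968625 − 1)×1000 = -31.375‰
α − 1 = ε/1000 = 0.0179
f^(α−1) = 0.422^(0.0179) = 0.984675
δ_res = (-31.375 + 1000) × 0.984675 − 1000 = 953.782 − 1000 = -46.22‰

-46.2‰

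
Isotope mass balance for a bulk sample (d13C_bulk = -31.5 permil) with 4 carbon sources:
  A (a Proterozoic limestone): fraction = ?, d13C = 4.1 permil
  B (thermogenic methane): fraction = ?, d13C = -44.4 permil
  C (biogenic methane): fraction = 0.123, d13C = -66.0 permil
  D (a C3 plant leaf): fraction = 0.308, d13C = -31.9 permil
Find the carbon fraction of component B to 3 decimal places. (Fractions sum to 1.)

0.328

Let f_B and f_A be the unknown fractions; fractions sum to 1 so f_B + f_A = 0.569.
Mass balance: Σ fᵢ·δᵢ = δ_bulk ⇒ f_B·(-44.4) + f_A·(4.1) = -31.5 − (-17.943) = -13.557
Substitute f_A = 0.569 − f_B:
f_B·(-44.4 − 4.1) = -13.557 − 0.569×(4.1) = -15.890
f_B = -15.890 / -48.5 = 0.3276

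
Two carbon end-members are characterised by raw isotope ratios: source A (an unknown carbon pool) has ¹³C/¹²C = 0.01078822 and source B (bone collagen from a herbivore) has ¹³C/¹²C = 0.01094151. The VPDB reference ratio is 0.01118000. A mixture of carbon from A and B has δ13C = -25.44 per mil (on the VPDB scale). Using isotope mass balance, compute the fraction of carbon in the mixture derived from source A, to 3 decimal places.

0.300

δ_A = (0.01078822/0.01118000 − 1)×1000 = (0.964957 − 1)×1000 = -35.043 per mil
δ_B = (0.01094151/0.01118000 − 1)×1000 = (0.978668 − 1)×1000 = -21.332 per mil
f_A = (δ_mix − δ_B)/(δ_A − δ_B) = (-25.44 − (-21.332))/(-35.043 − (-21.332))
f_A = -4.108 / -13.711 = 0.2996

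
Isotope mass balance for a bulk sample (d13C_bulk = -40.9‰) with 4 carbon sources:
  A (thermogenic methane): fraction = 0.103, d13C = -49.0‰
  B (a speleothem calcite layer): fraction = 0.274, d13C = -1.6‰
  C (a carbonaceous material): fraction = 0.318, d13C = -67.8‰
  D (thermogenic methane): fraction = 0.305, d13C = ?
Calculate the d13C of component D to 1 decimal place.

-45.4‰

Isotope mass balance: δ_bulk = Σ fᵢ·δᵢ.
-40.9 = 0.103×(-49.0) + 0.274×(-1.6) + 0.318×(-67.8) + 0.305×δ_D
0.305·δ_D = -40.9 − (-27.046) = -13.854
δ_D = -13.854 / 0.305 = -45.42‰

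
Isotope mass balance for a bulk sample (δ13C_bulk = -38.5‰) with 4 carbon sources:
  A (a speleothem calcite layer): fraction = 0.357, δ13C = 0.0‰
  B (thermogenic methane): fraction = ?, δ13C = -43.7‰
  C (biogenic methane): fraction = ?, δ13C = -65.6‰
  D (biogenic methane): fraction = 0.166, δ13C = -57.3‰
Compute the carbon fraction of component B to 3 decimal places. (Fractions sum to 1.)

Let f_B and f_C be the unknown fractions; fractions sum to 1 so f_B + f_C = 0.477.
Mass balance: Σ fᵢ·δᵢ = δ_bulk ⇒ f_B·(-43.7) + f_C·(-65.6) = -38.5 − (-9.512) = -28.988
Substitute f_C = 0.477 − f_B:
f_B·(-43.7 − -65.6) = -28.988 − 0.477×(-65.6) = 2.303
f_B = 2.303 / 21.9 = 0.1052

0.105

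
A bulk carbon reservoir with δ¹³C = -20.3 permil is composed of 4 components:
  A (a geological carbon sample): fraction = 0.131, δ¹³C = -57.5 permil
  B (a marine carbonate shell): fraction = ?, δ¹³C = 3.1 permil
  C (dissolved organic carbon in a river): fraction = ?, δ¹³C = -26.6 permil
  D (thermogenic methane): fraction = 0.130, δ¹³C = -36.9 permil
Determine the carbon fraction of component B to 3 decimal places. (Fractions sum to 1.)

0.393

Let f_B and f_C be the unknown fractions; fractions sum to 1 so f_B + f_C = 0.739.
Mass balance: Σ fᵢ·δᵢ = δ_bulk ⇒ f_B·(3.1) + f_C·(-26.6) = -20.3 − (-12.329) = -7.971
Substitute f_C = 0.739 − f_B:
f_B·(3.1 − -26.6) = -7.971 − 0.739×(-26.6) = 11.687
f_B = 11.687 / 29.7 = 0.3935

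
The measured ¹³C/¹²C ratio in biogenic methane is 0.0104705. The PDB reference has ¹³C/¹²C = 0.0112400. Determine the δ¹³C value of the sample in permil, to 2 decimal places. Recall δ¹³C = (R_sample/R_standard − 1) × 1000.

-68.46 permil

δ¹³C = (R_sample / R_standard − 1) × 1000
R_sample / R_standard = 0.0104705 / 0.0112400 = 0.931539
δ¹³C = (0.931539 − 1) × 1000 = -68.461 permil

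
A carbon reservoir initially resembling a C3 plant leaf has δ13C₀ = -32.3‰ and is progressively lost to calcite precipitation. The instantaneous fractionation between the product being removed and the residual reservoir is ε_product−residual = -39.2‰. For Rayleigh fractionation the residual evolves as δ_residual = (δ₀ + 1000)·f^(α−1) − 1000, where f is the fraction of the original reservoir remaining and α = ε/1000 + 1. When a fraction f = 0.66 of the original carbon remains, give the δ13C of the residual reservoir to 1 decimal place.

-16.4‰

Rayleigh residual: δ_res = (δ₀ + 1000)·f^(α−1) − 1000
α = ε/1000 + 1 = 0.96080, so α − 1 = -0.03920
f^(α−1) = 0.66^(-0.03920) = 1.016422
δ_res = (-32.3 + 1000) × 1.016422 − 1000 = 983.591 − 1000 = -16.41‰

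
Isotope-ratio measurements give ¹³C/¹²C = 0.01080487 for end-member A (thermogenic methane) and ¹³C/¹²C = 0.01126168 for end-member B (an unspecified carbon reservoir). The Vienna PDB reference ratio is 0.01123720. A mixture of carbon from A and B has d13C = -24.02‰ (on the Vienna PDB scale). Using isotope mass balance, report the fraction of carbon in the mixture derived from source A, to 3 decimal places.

0.644

δ_A = (0.01080487/0.01123720 − 1)×1000 = (0.961527 − 1)×1000 = -38.473‰
δ_B = (0.01126168/0.01123720 − 1)×1000 = (1.002178 − 1)×1000 = 2.178‰
f_A = (δ_mix − δ_B)/(δ_A − δ_B) = (-24.02 − (2.178))/(-38.473 − (2.178))
f_A = -26.198 / -40.652 = 0.6445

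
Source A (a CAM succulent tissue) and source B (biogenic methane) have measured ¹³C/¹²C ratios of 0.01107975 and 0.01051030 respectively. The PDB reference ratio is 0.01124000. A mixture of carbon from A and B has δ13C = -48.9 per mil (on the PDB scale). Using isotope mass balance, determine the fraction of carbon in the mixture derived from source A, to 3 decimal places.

0.316

δ_A = (0.01107975/0.01124000 − 1)×1000 = (0.985743 − 1)×1000 = -14.257 per mil
δ_B = (0.01051030/0.01124000 − 1)×1000 = (0.935080 − 1)×1000 = -64.920 per mil
f_A = (δ_mix − δ_B)/(δ_A − δ_B) = (-48.9 − (-64.920))/(-14.257 − (-64.920))
f_A = 16.020 / 50.663 = 0.3162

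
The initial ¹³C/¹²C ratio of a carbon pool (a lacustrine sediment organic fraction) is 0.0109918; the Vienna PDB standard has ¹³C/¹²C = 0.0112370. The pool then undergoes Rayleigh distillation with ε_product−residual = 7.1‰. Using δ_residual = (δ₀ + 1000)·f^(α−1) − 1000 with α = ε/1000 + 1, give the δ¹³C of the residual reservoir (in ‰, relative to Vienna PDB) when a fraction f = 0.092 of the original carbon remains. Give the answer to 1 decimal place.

-38.3‰

δ₀ = (0.0109918/0.0112370 − 1)×1000 = (0.978179 − 1)×1000 = -21.821‰
α − 1 = ε/1000 = 0.0071
f^(α−1) = 0.092^(0.0071) = 0.983202
δ_res = (-21.821 + 1000) × 0.983202 − 1000 = 961.748 − 1000 = -38.25‰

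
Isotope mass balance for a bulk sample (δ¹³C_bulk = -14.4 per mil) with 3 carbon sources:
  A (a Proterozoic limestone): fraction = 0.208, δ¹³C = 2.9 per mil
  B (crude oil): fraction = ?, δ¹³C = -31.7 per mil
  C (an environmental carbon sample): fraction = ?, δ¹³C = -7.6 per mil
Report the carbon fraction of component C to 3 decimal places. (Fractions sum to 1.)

Let f_C and f_B be the unknown fractions; fractions sum to 1 so f_C + f_B = 0.792.
Mass balance: Σ fᵢ·δᵢ = δ_bulk ⇒ f_C·(-7.6) + f_B·(-31.7) = -14.4 − (0.603) = -15.003
Substitute f_B = 0.792 − f_C:
f_C·(-7.6 − -31.7) = -15.003 − 0.792×(-31.7) = 10.103
f_C = 10.103 / 24.1 = 0.4192

0.419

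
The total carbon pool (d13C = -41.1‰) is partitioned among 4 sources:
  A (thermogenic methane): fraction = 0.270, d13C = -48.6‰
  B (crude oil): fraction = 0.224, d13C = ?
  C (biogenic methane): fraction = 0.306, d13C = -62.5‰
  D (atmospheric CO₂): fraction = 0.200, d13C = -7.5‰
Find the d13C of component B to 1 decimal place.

Isotope mass balance: δ_bulk = Σ fᵢ·δᵢ.
-41.1 = 0.270×(-48.6) + 0.224×δ_B + 0.306×(-62.5) + 0.200×(-7.5)
0.224·δ_B = -41.1 − (-33.747) = -7.353
δ_B = -7.353 / 0.224 = -32.83‰

-32.8‰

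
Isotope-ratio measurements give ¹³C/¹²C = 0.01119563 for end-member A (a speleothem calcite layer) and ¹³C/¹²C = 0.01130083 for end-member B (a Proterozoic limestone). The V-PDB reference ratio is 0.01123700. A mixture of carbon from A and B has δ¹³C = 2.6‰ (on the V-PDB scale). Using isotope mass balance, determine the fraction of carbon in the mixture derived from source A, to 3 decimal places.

0.329

δ_A = (0.01119563/0.01123700 − 1)×1000 = (0.996318 − 1)×1000 = -3.682‰
δ_B = (0.01130083/0.01123700 − 1)×1000 = (1.005680 − 1)×1000 = 5.680‰
f_A = (δ_mix − δ_B)/(δ_A − δ_B) = (2.6 − (5.680))/(-3.682 − (5.680))
f_A = -3.080 / -9.362 = 0.3290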